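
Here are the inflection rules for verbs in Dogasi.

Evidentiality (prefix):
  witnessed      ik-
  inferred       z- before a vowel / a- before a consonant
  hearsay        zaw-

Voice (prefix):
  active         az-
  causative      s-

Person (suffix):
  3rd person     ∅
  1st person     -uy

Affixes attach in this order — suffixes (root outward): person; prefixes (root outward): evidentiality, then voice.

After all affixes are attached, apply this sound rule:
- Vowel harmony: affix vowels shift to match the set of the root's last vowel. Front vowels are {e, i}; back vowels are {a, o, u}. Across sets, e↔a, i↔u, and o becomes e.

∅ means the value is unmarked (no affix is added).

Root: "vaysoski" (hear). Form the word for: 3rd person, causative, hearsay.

szewvaysoski

person = 3rd person: zero marking, form stays vaysoski.
Attach evidentiality hearsay zaw- → zawvaysoski.
Attach voice causative s- → szawvaysoski.
Apply vowel harmony: szawvaysoski → szewvaysoski.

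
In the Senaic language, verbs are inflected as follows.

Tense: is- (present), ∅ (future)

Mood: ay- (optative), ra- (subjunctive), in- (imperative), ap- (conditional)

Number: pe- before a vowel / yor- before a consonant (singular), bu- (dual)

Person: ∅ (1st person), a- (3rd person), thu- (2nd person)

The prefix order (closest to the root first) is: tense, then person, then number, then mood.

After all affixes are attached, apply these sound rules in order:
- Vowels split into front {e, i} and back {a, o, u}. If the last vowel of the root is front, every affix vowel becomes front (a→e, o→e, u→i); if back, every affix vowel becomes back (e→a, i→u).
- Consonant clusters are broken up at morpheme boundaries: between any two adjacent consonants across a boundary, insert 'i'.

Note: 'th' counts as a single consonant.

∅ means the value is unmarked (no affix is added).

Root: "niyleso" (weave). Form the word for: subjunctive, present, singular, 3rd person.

rapaausiniyleso

Attach tense present is- → isniyleso.
Attach person 3rd person a- → aisniyleso.
Attach number singular pe- (before vowel 'a') → peaisniyleso.
Attach mood subjunctive ra- → rapeaisniyleso.
Apply vowel harmony: rapeaisniyleso → rapaausniyleso.
Apply epenthesis: rapaausniyleso → rapaausiniyleso.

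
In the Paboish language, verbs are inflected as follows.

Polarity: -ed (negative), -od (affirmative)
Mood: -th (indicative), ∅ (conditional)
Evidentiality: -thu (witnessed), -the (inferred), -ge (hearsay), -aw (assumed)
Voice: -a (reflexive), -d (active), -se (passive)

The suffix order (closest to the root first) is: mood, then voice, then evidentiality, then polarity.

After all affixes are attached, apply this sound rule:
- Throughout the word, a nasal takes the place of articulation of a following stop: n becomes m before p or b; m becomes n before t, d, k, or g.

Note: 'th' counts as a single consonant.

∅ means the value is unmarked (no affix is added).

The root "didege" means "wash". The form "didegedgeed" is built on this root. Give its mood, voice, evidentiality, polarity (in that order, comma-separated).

conditional, active, hearsay, negative

Segment: didege-d-ge-ed.
mood: ∅ → conditional.
voice: -d → active.
evidentiality: -ge → hearsay.
polarity: -ed → negative.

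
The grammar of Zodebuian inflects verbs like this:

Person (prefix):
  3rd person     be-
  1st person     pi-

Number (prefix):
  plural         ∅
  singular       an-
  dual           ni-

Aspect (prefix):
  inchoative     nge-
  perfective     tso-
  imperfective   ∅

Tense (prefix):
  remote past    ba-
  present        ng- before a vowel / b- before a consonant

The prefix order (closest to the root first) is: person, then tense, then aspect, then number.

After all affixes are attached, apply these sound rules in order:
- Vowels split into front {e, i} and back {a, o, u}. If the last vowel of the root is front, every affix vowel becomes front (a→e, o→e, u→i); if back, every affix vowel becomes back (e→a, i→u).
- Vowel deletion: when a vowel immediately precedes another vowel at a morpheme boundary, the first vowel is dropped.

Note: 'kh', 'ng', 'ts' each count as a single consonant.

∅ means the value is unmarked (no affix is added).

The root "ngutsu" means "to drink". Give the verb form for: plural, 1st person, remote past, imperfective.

Attach person 1st person pi- → pingutsu.
Attach tense remote past ba- → bapingutsu.
aspect = imperfective: zero marking, form stays bapingutsu.
number = plural: zero marking, form stays bapingutsu.
Apply vowel harmony: bapingutsu → bapungutsu.
Vowel deletion: no change.

bapungutsu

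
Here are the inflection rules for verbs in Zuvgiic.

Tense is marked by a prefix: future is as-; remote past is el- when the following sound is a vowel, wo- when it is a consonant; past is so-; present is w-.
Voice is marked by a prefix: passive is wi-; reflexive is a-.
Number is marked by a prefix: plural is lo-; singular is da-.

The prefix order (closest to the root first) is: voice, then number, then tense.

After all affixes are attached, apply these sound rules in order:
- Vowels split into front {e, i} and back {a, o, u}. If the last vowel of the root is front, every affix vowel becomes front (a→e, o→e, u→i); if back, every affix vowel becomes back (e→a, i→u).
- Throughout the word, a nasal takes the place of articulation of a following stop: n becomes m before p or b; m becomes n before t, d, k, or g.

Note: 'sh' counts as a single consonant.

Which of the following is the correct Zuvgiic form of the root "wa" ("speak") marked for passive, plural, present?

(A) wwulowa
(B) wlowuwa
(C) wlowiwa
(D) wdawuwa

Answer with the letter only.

B

Attach voice passive wi- → wiwa.
Attach number plural lo- → lowiwa.
Attach tense present w- → wlowiwa.
Apply vowel harmony: wlowiwa → wlowuwa.
Nasal assimilation: no change.
So the correct form is wlowuwa, option (B).
(D) wdawuwa is wrong: it uses singular instead of plural for number.
(A) wwulowa is wrong: it has the affixes in the wrong order.
(C) wlowiwa is wrong: it fails to apply the sound rule(s).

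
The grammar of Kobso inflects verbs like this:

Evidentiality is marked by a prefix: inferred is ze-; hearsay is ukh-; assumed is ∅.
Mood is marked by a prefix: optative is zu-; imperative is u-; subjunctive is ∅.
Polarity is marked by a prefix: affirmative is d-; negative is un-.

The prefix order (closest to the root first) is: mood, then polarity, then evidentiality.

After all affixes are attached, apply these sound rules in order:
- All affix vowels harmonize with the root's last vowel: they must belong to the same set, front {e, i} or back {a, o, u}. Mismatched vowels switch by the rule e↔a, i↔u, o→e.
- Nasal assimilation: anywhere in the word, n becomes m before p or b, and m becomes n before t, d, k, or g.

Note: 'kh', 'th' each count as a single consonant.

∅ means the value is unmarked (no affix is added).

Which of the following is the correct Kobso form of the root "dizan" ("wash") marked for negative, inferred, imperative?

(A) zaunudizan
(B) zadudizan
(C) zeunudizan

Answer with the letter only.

A

Attach mood imperative u- → udizan.
Attach polarity negative un- → unudizan.
Attach evidentiality inferred ze- → zeunudizan.
Apply vowel harmony: zeunudizan → zaunudizan.
Nasal assimilation: no change.
So the correct form is zaunudizan, option (A).
(B) zadudizan is wrong: it uses affirmative instead of negative for polarity.
(C) zeunudizan is wrong: it fails to apply the sound rule(s).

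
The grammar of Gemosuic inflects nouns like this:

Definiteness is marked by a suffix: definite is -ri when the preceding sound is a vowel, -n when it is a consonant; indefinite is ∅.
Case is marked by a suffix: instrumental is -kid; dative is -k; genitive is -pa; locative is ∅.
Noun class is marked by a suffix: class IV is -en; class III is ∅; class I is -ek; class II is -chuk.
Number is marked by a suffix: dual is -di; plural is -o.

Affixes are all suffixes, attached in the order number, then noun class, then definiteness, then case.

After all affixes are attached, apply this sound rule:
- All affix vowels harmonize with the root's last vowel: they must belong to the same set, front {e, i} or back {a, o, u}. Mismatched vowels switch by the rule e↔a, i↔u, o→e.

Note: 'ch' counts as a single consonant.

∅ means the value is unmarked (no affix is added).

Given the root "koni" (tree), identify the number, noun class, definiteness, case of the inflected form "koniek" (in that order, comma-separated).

plural, class III, indefinite, dative

Segment: koni-o-k.
number: -o → plural.
noun class: ∅ → class III.
definiteness: ∅ → indefinite.
case: -k → dative.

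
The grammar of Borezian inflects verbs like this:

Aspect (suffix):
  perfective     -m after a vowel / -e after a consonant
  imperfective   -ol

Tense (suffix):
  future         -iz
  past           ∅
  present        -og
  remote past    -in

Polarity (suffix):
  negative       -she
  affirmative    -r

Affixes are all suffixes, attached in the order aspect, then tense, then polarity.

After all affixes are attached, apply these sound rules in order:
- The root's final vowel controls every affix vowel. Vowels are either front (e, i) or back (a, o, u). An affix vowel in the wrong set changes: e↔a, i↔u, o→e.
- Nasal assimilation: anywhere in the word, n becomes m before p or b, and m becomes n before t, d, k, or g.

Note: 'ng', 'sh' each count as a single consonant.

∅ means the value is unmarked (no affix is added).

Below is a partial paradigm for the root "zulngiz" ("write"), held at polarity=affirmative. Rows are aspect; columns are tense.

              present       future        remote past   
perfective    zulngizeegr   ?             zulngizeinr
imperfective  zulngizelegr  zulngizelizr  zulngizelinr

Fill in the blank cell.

zulngizeizr

Attach aspect perfective -e (after consonant 'z') → zulngize.
Attach tense future -iz → zulngizeiz.
Attach polarity affirmative -r → zulngizeizr.
Vowel harmony: no change.
Nasal assimilation: no change.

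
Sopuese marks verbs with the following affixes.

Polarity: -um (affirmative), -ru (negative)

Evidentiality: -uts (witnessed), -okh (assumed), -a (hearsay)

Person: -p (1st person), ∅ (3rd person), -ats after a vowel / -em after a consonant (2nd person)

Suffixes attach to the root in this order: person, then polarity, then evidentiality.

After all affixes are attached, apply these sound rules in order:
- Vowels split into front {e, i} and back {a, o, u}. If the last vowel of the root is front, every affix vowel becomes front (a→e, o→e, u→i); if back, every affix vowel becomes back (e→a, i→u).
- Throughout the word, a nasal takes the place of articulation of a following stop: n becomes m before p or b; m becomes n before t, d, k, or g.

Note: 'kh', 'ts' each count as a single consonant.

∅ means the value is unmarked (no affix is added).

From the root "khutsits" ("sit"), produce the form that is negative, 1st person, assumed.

Attach person 1st person -p → khutsitsp.
Attach polarity negative -ru → khutsitspru.
Attach evidentiality assumed -okh → khutsitspruokh.
Apply vowel harmony: khutsitspruokh → khutsitspriekh.
Nasal assimilation: no change.

khutsitspriekh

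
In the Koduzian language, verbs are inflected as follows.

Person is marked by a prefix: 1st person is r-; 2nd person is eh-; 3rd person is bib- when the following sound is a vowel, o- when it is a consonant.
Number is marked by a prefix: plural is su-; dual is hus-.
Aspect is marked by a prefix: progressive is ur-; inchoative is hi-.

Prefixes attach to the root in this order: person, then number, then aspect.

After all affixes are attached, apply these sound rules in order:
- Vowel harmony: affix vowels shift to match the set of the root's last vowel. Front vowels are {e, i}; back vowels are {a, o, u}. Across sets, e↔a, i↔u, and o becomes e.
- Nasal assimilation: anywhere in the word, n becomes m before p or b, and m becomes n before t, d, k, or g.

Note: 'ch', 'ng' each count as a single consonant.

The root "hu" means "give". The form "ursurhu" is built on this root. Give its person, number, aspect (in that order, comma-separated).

Segment: ur-su-r-hu.
person: r- → 1st person.
number: su- → plural.
aspect: ur- → progressive.

1st person, plural, progressive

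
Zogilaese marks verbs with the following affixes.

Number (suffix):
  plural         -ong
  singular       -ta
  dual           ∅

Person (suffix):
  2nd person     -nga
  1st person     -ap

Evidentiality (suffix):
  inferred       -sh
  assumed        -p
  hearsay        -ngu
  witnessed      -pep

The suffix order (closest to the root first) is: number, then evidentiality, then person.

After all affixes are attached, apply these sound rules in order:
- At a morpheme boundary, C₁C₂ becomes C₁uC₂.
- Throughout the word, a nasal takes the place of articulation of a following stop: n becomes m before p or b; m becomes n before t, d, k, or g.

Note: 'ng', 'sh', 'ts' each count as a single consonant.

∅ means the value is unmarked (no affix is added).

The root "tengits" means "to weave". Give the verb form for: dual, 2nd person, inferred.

number = dual: zero marking, form stays tengits.
Attach evidentiality inferred -sh → tengitssh.
Attach person 2nd person -nga → tengitsshnga.
Apply epenthesis: tengitsshnga → tengitsushunga.
Nasal assimilation: no change.

tengitsushunga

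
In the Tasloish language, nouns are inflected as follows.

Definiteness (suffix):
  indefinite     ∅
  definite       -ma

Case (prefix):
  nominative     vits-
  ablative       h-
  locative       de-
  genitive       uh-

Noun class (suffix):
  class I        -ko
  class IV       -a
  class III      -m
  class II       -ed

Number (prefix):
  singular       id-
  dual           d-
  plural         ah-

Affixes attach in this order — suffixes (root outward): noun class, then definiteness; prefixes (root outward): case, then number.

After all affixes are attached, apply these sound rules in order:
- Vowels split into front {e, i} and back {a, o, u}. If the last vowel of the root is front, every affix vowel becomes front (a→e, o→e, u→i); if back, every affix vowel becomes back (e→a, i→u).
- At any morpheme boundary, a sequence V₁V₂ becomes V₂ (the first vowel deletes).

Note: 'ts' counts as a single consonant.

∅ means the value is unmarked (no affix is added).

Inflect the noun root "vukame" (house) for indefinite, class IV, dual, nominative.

Attach noun class class IV -a → vukamea.
definiteness = indefinite: zero marking, form stays vukamea.
Attach case nominative vits- → vitsvukamea.
Attach number dual d- → dvitsvukamea.
Apply vowel harmony: dvitsvukamea → dvitsvukamee.
Apply vowel deletion: dvitsvukamee → dvitsvukame.

dvitsvukame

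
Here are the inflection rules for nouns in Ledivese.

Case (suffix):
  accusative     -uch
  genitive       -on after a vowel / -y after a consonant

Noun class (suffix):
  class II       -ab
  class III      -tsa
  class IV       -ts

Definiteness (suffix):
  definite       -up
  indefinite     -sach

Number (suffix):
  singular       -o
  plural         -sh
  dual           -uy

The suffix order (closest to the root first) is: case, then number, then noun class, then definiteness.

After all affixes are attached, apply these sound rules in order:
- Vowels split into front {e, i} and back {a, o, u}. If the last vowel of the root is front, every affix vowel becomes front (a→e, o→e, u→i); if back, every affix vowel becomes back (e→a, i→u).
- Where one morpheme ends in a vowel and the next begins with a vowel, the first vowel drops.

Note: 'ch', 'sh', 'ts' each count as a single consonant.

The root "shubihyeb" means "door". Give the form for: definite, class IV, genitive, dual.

shubihyebyiytsip

Attach case genitive -y (after consonant 'b') → shubihyeby.
Attach number dual -uy → shubihyebyuy.
Attach noun class class IV -ts → shubihyebyuyts.
Attach definiteness definite -up → shubihyebyuytsup.
Apply vowel harmony: shubihyebyuytsup → shubihyebyiytsip.
Vowel deletion: no change.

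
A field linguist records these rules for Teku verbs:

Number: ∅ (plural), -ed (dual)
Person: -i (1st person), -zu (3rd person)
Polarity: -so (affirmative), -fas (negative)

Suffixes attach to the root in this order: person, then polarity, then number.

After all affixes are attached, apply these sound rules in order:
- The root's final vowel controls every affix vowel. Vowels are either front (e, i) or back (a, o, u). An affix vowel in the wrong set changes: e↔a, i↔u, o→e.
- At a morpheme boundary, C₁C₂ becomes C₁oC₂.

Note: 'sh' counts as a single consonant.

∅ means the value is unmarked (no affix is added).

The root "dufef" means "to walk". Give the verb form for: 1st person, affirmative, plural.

Attach person 1st person -i → dufefi.
Attach polarity affirmative -so → dufefiso.
number = plural: zero marking, form stays dufefiso.
Apply vowel harmony: dufefiso → dufefise.
Epenthesis: no change.

dufefise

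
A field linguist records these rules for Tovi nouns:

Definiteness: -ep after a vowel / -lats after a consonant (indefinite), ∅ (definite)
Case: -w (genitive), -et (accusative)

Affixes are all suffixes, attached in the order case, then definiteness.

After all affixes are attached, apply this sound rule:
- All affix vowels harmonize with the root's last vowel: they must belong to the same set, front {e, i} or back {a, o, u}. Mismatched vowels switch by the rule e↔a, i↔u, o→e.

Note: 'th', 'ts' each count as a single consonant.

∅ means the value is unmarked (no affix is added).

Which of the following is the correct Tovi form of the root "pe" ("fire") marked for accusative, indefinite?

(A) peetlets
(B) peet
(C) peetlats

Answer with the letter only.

A

Attach case accusative -et → peet.
Attach definiteness indefinite -lats (after consonant 't') → peetlats.
Apply vowel harmony: peetlats → peetlets.
So the correct form is peetlets, option (A).
(C) peetlats is wrong: it fails to apply the sound rule(s).
(B) peet is wrong: it uses definite instead of indefinite for definiteness.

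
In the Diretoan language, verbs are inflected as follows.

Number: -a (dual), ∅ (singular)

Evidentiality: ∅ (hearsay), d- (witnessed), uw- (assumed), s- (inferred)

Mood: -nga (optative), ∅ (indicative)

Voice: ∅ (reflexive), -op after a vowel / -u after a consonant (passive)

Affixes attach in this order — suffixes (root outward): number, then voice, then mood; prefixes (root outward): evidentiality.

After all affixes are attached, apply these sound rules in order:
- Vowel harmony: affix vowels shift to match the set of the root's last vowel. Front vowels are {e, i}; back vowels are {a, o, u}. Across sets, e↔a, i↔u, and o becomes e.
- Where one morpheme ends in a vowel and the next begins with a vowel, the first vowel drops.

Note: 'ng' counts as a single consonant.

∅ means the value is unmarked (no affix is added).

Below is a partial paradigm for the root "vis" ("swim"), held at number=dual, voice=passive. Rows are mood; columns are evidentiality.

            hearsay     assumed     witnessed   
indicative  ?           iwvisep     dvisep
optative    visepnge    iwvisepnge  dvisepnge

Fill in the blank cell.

visep

Attach number dual -a → visa.
Attach voice passive -op (after vowel 'a') → visaop.
evidentiality = hearsay: zero marking, form stays visaop.
mood = indicative: zero marking, form stays visaop.
Apply vowel harmony: visaop → viseep.
Apply vowel deletion: viseep → visep.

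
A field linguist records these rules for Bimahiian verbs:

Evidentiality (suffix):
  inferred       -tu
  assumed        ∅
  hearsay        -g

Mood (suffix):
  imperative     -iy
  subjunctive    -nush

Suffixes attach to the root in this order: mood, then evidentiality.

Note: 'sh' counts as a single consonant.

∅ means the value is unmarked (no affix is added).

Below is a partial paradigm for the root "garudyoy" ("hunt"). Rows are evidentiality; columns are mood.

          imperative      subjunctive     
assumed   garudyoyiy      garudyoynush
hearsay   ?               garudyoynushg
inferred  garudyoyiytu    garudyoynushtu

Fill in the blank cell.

garudyoyiyg

Attach mood imperative -iy → garudyoyiy.
Attach evidentiality hearsay -g → garudyoyiyg.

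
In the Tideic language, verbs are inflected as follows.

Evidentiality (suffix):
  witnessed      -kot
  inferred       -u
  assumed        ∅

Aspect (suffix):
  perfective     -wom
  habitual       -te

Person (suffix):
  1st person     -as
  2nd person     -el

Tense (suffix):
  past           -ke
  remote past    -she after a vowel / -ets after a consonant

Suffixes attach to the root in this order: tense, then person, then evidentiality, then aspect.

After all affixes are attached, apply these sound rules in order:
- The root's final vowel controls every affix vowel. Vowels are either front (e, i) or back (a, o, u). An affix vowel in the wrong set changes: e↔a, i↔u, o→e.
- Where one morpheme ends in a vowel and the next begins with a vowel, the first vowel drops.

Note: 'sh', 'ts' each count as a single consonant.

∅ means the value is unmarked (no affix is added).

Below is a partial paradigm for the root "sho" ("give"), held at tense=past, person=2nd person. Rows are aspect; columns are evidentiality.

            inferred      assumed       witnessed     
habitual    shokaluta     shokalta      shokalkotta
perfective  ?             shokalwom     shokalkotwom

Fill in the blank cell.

Attach tense past -ke → shoke.
Attach person 2nd person -el → shokeel.
Attach evidentiality inferred -u → shokeelu.
Attach aspect perfective -wom → shokeeluwom.
Apply vowel harmony: shokeeluwom → shokaaluwom.
Apply vowel deletion: shokaaluwom → shokaluwom.

shokaluwom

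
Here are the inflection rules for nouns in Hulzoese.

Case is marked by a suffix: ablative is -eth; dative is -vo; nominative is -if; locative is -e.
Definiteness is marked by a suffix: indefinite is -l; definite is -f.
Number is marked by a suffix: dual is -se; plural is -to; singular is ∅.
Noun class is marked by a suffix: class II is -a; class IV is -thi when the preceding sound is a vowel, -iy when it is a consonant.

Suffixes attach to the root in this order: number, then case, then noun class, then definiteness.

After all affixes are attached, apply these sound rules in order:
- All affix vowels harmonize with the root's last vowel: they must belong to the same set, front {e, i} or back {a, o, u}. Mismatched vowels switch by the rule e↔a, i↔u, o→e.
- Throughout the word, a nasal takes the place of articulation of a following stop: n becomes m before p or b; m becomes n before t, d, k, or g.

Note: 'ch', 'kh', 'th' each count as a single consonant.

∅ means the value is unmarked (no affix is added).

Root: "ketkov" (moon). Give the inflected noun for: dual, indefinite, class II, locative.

Attach number dual -se → ketkovse.
Attach case locative -e → ketkovsee.
Attach noun class class II -a → ketkovseea.
Attach definiteness indefinite -l → ketkovseeal.
Apply vowel harmony: ketkovseeal → ketkovsaaal.
Nasal assimilation: no change.

ketkovsaaal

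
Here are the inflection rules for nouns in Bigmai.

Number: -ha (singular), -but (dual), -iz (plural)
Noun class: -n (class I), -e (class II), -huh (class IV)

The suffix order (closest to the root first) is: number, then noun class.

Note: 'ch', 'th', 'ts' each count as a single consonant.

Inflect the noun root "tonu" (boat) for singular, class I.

Attach number singular -ha → tonuha.
Attach noun class class I -n → tonuhan.

tonuhan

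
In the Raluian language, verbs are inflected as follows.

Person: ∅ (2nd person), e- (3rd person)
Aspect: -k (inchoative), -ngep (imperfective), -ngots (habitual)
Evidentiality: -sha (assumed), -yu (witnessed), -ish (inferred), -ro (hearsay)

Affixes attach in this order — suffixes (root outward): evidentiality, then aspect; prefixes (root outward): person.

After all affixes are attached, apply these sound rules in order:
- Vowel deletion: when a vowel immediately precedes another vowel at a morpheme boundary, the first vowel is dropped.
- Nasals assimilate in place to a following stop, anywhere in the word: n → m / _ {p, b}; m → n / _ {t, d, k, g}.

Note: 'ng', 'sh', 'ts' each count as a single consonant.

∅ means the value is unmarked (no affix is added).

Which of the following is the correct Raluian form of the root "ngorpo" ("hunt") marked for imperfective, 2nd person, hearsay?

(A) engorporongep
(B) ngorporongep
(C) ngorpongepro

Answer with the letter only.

person = 2nd person: zero marking, form stays ngorpo.
Attach evidentiality hearsay -ro → ngorporo.
Attach aspect imperfective -ngep → ngorporongep.
Vowel deletion: no change.
Nasal assimilation: no change.
So the correct form is ngorporongep, option (B).
(A) engorporongep is wrong: it uses 3rd person instead of 2nd person for person.
(C) ngorpongepro is wrong: it has the affixes in the wrong order.

B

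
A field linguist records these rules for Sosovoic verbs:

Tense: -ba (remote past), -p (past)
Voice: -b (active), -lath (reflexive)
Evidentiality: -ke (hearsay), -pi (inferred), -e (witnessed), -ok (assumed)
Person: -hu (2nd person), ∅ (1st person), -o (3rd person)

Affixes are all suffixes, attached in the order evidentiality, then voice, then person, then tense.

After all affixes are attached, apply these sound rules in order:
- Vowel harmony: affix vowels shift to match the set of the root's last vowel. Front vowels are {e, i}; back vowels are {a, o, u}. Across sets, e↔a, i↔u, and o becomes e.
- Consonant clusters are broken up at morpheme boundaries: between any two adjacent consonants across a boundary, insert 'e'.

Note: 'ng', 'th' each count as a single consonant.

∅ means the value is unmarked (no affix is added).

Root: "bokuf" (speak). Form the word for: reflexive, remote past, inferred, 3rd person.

bokufepulathoba

Attach evidentiality inferred -pi → bokufpi.
Attach voice reflexive -lath → bokufpilath.
Attach person 3rd person -o → bokufpilatho.
Attach tense remote past -ba → bokufpilathoba.
Apply vowel harmony: bokufpilathoba → bokufpulathoba.
Apply epenthesis: bokufpulathoba → bokufepulathoba.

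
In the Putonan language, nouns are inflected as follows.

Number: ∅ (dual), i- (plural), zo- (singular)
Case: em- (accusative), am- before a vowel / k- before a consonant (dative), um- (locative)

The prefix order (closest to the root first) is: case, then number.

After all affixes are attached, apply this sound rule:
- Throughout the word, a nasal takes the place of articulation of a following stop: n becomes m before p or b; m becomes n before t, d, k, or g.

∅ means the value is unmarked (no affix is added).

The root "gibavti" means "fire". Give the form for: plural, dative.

Attach case dative k- (before consonant 'g') → kgibavti.
Attach number plural i- → ikgibavti.
Nasal assimilation: no change.

ikgibavti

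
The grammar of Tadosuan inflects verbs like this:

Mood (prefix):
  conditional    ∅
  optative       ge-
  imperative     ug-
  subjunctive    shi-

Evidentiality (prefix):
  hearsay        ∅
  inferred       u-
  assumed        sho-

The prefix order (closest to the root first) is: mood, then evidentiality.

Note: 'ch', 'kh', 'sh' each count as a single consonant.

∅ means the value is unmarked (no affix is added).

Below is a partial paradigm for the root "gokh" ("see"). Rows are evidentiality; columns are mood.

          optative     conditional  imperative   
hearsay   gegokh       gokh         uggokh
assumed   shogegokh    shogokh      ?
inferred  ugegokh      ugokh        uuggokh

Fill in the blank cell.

Attach mood imperative ug- → uggokh.
Attach evidentiality assumed sho- → shouggokh.

shouggokh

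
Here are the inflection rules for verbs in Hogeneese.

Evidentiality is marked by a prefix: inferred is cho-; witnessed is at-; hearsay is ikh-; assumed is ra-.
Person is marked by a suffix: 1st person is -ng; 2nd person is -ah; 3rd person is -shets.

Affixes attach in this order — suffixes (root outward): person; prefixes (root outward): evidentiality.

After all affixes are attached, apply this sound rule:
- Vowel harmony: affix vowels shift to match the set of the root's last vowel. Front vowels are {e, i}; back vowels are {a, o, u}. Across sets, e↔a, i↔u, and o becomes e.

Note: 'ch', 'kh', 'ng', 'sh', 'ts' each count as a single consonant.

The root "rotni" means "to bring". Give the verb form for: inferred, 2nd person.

cherotnieh

Attach person 2nd person -ah → rotniah.
Attach evidentiality inferred cho- → chorotniah.
Apply vowel harmony: chorotniah → cherotnieh.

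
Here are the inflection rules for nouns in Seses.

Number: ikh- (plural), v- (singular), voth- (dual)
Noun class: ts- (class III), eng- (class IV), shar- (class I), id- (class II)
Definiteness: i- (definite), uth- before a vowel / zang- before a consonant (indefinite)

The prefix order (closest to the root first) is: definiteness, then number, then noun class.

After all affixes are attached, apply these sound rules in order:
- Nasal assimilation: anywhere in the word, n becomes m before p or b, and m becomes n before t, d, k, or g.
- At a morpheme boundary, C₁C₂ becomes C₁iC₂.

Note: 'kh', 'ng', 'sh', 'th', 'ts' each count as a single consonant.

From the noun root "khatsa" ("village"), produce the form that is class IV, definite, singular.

Attach definiteness definite i- → ikhatsa.
Attach number singular v- → vikhatsa.
Attach noun class class IV eng- → engvikhatsa.
Nasal assimilation: no change.
Apply epenthesis: engvikhatsa → engivikhatsa.

engivikhatsa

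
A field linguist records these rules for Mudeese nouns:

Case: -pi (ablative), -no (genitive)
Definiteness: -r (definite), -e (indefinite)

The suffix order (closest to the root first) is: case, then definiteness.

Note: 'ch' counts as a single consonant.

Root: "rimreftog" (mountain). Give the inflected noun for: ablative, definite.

Attach case ablative -pi → rimreftogpi.
Attach definiteness definite -r → rimreftogpir.

rimreftogpir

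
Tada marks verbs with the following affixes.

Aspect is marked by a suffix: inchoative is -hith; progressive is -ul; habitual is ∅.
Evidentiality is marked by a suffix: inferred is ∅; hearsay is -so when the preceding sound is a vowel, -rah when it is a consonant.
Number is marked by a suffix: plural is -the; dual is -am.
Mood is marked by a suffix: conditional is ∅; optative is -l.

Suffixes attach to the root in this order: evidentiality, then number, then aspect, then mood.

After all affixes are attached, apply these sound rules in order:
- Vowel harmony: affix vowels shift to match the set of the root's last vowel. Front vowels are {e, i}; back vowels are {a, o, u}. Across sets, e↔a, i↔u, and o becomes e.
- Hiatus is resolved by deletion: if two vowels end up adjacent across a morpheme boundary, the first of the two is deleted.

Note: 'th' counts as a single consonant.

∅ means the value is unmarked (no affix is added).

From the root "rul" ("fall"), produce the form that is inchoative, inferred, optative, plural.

evidentiality = inferred: zero marking, form stays rul.
Attach number plural -the → rulthe.
Attach aspect inchoative -hith → rulthehith.
Attach mood optative -l → rulthehithl.
Apply vowel harmony: rulthehithl → rulthahuthl.
Vowel deletion: no change.

rulthahuthl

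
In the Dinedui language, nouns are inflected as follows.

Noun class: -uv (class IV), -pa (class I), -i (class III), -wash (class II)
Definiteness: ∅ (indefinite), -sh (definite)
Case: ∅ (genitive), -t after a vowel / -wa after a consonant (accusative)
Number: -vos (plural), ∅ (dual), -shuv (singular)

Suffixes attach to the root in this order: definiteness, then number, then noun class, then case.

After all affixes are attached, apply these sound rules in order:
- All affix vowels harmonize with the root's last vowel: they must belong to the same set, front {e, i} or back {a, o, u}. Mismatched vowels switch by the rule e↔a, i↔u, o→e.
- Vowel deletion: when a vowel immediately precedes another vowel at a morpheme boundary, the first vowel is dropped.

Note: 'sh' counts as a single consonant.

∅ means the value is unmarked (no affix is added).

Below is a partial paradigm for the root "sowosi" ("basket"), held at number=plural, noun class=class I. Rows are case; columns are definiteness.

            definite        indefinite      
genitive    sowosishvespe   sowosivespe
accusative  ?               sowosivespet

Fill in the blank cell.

Attach definiteness definite -sh → sowosish.
Attach number plural -vos → sowosishvos.
Attach noun class class I -pa → sowosishvospa.
Attach case accusative -t (after vowel 'a') → sowosishvospat.
Apply vowel harmony: sowosishvospat → sowosishvespet.
Vowel deletion: no change.

sowosishvespet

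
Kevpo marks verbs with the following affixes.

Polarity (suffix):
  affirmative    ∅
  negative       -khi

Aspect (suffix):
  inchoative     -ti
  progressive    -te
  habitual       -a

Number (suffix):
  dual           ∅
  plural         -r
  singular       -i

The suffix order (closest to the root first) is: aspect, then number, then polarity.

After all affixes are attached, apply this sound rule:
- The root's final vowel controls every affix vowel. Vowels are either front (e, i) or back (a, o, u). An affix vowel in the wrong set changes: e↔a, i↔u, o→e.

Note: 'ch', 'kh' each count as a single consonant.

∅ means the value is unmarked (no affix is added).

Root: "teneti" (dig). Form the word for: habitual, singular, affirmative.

Attach aspect habitual -a → tenetia.
Attach number singular -i → tenetiai.
polarity = affirmative: zero marking, form stays tenetiai.
Apply vowel harmony: tenetiai → tenetiei.

tenetiei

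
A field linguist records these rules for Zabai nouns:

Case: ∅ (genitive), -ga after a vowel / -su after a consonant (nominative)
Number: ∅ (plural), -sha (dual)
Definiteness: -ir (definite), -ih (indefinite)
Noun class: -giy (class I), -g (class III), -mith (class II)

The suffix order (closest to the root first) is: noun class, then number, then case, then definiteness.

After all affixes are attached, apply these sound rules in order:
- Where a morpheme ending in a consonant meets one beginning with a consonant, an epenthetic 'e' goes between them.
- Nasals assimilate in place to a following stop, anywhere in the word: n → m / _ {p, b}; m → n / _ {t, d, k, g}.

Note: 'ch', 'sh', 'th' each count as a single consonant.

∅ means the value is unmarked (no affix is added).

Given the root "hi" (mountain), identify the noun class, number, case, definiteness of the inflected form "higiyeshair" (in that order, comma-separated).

class I, dual, genitive, definite

Segment: hi-giy-sha-ir.
noun class: -giy → class I.
number: -sha → dual.
case: ∅ → genitive.
definiteness: -ir → definite.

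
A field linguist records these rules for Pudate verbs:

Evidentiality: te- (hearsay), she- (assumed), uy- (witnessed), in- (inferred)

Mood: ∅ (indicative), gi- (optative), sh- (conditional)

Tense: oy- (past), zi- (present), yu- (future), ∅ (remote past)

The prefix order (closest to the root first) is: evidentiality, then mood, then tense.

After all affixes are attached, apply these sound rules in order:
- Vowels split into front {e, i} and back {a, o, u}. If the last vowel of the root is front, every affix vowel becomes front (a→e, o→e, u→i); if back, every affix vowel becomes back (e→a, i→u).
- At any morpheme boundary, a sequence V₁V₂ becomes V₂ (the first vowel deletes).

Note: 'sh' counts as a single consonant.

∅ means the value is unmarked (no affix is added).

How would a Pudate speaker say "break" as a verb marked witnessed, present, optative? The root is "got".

Attach evidentiality witnessed uy- → uygot.
Attach mood optative gi- → giuygot.
Attach tense present zi- → zigiuygot.
Apply vowel harmony: zigiuygot → zuguuygot.
Apply vowel deletion: zuguuygot → zuguygot.

zuguygot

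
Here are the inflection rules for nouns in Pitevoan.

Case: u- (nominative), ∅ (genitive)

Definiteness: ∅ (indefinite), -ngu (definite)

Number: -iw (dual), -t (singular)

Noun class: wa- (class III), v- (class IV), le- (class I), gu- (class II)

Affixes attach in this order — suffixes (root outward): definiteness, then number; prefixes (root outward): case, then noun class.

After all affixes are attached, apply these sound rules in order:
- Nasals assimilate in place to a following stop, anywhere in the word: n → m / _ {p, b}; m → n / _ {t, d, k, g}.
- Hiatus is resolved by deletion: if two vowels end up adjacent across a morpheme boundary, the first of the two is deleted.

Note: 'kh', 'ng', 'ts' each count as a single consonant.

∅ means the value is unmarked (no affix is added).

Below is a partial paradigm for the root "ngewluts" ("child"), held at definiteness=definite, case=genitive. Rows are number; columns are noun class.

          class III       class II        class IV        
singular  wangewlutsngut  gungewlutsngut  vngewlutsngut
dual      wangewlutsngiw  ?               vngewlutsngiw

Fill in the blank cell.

Attach definiteness definite -ngu → ngewlutsngu.
case = genitive: zero marking, form stays ngewlutsngu.
Attach noun class class II gu- → gungewlutsngu.
Attach number dual -iw → gungewlutsnguiw.
Nasal assimilation: no change.
Apply vowel deletion: gungewlutsnguiw → gungewlutsngiw.

gungewlutsngiw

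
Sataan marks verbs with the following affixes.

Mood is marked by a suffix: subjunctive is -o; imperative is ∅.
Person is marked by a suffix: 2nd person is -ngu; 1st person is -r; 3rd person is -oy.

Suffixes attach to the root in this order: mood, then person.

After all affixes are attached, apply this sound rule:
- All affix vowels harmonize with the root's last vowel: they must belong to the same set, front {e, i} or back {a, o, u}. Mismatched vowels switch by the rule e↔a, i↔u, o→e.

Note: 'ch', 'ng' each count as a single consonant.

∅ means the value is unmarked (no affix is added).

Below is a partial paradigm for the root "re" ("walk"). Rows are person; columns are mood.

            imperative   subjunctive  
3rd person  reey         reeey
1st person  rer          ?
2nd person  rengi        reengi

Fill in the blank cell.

reer

Attach mood subjunctive -o → reo.
Attach person 1st person -r → reor.
Apply vowel harmony: reor → reer.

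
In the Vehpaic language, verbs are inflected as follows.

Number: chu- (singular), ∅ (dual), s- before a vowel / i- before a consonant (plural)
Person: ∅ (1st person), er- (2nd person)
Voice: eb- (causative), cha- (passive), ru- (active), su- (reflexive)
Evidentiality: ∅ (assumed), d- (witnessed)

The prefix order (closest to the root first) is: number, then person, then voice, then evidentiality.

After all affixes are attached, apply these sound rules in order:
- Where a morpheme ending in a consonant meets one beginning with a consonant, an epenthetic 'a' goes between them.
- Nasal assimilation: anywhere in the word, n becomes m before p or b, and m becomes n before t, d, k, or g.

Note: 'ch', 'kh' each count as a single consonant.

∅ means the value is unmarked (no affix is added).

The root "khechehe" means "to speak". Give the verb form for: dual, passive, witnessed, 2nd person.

dachaerakhechehe

number = dual: zero marking, form stays khechehe.
Attach person 2nd person er- → erkhechehe.
Attach voice passive cha- → chaerkhechehe.
Attach evidentiality witnessed d- → dchaerkhechehe.
Apply epenthesis: dchaerkhechehe → dachaerakhechehe.
Nasal assimilation: no change.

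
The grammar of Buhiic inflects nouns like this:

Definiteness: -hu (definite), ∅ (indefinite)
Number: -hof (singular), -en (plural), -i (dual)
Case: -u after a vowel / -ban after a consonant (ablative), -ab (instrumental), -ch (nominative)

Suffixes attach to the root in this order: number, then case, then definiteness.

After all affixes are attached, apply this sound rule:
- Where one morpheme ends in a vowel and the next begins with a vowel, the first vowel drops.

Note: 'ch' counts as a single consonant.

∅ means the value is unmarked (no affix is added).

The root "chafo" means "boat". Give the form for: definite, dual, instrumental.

chafabhu

Attach number dual -i → chafoi.
Attach case instrumental -ab → chafoiab.
Attach definiteness definite -hu → chafoiabhu.
Apply vowel deletion: chafoiabhu → chafabhu.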